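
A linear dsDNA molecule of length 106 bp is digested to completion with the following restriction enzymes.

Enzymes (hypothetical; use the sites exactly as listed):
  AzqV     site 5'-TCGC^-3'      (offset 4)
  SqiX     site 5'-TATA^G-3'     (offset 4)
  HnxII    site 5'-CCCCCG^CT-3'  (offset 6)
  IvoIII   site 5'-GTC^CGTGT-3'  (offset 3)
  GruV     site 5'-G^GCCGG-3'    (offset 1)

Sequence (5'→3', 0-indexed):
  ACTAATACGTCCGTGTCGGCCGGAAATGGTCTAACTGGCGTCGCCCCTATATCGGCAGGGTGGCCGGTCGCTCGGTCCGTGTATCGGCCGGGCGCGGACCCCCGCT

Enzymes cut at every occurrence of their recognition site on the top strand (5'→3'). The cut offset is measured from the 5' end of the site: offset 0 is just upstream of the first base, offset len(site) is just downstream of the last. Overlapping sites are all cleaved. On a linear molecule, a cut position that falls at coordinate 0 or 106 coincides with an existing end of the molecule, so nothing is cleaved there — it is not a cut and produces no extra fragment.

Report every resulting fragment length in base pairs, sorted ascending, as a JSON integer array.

[2,6,7,9,9,11,18,18,26]

Per-enzyme occurrences:
  AzqV (TCGC, off=4): starts [40, 67] → cuts [44, 71]
  SqiX (TATAG, off=4): no sites
  HnxII (CCCCCGCT, off=6): starts [98] → cuts [104]
  IvoIII (GTCCGTGT, off=3): starts [8, 74] → cuts [11, 77]
  GruV (GGCCGG, off=1): starts [17, 61, 85] → cuts [18, 62, 86]

Pooled cuts: [11, 18, 44, 62, 71, 77, 86, 104]

Fragments:
  [0,11): 11 bp
  [11,18): 7 bp
  [18,44): 26 bp
  [44,62): 18 bp
  [62,71): 9 bp
  [71,77): 6 bp
  [77,86): 9 bp
  [86,104): 18 bp
  [104,106): 2 bp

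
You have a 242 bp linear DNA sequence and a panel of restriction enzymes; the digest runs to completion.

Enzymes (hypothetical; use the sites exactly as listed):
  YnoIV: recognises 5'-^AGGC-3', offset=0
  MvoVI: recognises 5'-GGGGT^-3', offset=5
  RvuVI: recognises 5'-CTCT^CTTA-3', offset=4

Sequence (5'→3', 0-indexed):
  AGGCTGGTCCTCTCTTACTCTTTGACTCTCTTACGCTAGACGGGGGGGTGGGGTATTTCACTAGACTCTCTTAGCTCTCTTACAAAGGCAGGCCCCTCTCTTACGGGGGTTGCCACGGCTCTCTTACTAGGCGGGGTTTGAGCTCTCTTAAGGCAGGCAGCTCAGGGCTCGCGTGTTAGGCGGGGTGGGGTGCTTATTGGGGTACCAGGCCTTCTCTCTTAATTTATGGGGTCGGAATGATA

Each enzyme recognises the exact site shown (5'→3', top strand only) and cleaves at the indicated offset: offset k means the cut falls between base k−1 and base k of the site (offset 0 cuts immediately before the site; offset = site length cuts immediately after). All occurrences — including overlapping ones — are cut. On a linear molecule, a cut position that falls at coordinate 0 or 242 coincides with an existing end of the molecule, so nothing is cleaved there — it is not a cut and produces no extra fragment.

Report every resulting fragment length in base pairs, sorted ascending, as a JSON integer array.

Site scan:
  YnoIV (AGGC, off=0): starts [0, 85, 89, 128, 150, 154, 177, 206] → cuts [85, 89, 128, 150, 154, 177, 206] (position 0 is a terminus of the linear molecule — no cut)
  MvoVI (GGGGT, off=5): starts [44, 49, 105, 132, 181, 186, 198, 227] → cuts [49, 54, 110, 137, 186, 191, 203, 232]
  RvuVI (CTCTCTTA, off=4): starts [9, 25, 65, 74, 95, 118, 142, 213] → cuts [13, 29, 69, 78, 99, 122, 146, 217]

Pooled cuts: [13, 29, 49, 54, 69, 78, 85, 89, 99, 110, 122, 128, 137, 146, 150, 154, 177, 186, 191, 203, 206, 217, 232]

Fragments:
  [0,13): 13 bp
  [13,29): 16 bp
  [29,49): 20 bp
  [49,54): 5 bp
  [54,69): 15 bp
  [69,78): 9 bp
  [78,85): 7 bp
  [85,89): 4 bp
  [89,99): 10 bp
  [99,110): 11 bp
  [110,122): 12 bp
  [122,128): 6 bp
  [128,137): 9 bp
  [137,146): 9 bp
  [146,150): 4 bp
  [150,154): 4 bp
  [154,177): 23 bp
  [177,186): 9 bp
  [186,191): 5 bp
  [191,203): 12 bp
  [203,206): 3 bp
  [206,217): 11 bp
  [217,232): 15 bp
  [232,242): 10 bp

[3,4,4,4,5,5,6,7,9,9,9,9,10,10,11,11,12,12,13,15,15,16,20,23]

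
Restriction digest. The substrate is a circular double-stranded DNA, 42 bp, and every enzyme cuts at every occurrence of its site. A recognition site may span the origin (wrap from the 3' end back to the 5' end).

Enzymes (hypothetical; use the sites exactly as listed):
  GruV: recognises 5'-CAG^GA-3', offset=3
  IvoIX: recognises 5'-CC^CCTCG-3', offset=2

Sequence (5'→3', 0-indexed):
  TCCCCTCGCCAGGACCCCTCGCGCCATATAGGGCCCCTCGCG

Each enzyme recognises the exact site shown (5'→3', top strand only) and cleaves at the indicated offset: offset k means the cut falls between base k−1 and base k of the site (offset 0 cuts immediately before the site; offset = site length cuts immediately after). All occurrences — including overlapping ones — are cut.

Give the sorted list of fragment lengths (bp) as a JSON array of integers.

[4,9,10,19]

Scan for sites:
  GruV CAGGA/3: at [9] ⇒ [12]
  IvoIX CCCCTCG/2: at [1, 14, 33] ⇒ [3, 16, 35]

Pooled cuts: [3, 12, 16, 35]

Fragments:
  3→12: 9 bp
  12→16: 4 bp
  16→35: 19 bp
  35→3 (wrap): 42-35+3 = 10 bp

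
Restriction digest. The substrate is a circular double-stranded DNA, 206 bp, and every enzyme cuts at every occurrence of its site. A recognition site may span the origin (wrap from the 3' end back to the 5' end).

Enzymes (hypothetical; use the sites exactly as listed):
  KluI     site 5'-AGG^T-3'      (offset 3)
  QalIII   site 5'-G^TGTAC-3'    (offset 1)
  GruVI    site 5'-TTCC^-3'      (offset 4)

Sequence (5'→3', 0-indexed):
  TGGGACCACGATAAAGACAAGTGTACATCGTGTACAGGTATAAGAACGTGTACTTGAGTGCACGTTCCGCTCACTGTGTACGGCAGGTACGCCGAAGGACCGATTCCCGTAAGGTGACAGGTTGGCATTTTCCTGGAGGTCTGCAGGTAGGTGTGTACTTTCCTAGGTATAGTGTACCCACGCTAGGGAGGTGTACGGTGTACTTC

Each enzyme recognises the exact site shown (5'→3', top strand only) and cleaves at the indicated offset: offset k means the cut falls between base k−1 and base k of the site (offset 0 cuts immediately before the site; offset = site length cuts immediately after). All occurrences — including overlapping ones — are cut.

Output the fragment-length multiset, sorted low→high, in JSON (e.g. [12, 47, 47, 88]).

[2,4,4,5,6,7,7,7,8,8,8,9,10,10,11,12,19,20,20,29]

Site scan:
  KluI (AGGT, off=3): starts [35, 84, 111, 118, 136, 144, 148, 164, 188] → cuts [38, 87, 114, 121, 139, 147, 151, 167, 191]
  QalIII (GTGTAC, off=1): starts [20, 29, 47, 75, 152, 171, 190, 197] → cuts [21, 30, 48, 76, 153, 172, 191, 198]
  GruVI (TTCC, off=4): starts [64, 103, 129, 159] → cuts [68, 107, 133, 163]

All cut coordinates (distinct, sorted): [21, 30, 38, 48, 68, 76, 87, 107, 114, 121, 133, 139, 147, 151, 153, 163, 167, 172, 191, 198]

Fragments:
  21→30: 9 bp
  30→38: 8 bp
  38→48: 10 bp
  48→68: 20 bp
  68→76: 8 bp
  76→87: 11 bp
  87→107: 20 bp
  107→114: 7 bp
  114→121: 7 bp
  121→133: 12 bp
  133→139: 6 bp
  139→147: 8 bp
  147→151: 4 bp
  151→153: 2 bp
  153→163: 10 bp
  163→167: 4 bp
  167→172: 5 bp
  172→191: 19 bp
  191→198: 7 bp
  198→21 (wrap): 206-198+21 = 29 bp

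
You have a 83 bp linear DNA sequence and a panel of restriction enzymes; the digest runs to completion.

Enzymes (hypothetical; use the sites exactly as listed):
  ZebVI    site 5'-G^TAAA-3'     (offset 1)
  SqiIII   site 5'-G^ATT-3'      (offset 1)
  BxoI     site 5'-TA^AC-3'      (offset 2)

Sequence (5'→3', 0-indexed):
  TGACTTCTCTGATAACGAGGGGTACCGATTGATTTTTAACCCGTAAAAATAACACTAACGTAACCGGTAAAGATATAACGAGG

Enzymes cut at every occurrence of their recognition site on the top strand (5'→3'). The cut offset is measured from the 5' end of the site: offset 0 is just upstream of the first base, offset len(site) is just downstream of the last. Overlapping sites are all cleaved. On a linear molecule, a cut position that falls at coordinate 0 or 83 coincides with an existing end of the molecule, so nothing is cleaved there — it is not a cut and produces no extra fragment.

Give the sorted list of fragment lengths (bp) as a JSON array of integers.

Site scan:
  ZebVI GTAAA/1: at [42, 66] ⇒ [43, 67]
  SqiIII GATT/1: at [26, 30] ⇒ [27, 31]
  BxoI TAAC/2: at [12, 36, 49, 55, 60, 75] ⇒ [14, 38, 51, 57, 62, 77]

Pooled cuts: [14, 27, 31, 38, 43, 51, 57, 62, 67, 77]

Fragments:
  [0,14): 14 bp
  [14,27): 13 bp
  [27,31): 4 bp
  [31,38): 7 bp
  [38,43): 5 bp
  [43,51): 8 bp
  [51,57): 6 bp
  [57,62): 5 bp
  [62,67): 5 bp
  [67,77): 10 bp
  [77,83): 6 bp

[4,5,5,5,6,6,7,8,10,13,14]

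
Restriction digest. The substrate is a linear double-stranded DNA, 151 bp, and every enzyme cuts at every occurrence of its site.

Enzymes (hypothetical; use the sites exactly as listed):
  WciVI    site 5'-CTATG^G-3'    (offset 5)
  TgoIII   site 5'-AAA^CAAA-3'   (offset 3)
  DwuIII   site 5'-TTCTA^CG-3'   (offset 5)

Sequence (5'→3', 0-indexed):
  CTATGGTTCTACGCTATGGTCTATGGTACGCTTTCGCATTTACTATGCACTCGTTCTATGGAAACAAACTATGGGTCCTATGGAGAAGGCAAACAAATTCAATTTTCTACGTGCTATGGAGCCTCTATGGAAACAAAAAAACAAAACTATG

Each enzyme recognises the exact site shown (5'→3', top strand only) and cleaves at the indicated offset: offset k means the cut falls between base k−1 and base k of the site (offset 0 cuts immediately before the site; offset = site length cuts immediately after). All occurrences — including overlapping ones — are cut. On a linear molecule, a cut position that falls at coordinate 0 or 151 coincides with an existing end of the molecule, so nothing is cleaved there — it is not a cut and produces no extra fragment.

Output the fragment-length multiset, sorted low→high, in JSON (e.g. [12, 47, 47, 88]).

[4,4,5,6,7,7,8,9,9,9,10,11,11,16,35]

Per-enzyme occurrences:
  WciVI (CTATGG, off=5): starts [0, 13, 20, 55, 68, 77, 113, 124] → cuts [5, 18, 25, 60, 73, 82, 118, 129]
  TgoIII (AAACAAA, off=3): starts [61, 90, 130, 138] → cuts [64, 93, 133, 141]
  DwuIII (TTCTACG, off=5): starts [6, 104] → cuts [11, 109]

All cut coordinates (distinct, sorted): [5, 11, 18, 25, 60, 64, 73, 82, 93, 109, 118, 129, 133, 141]

Fragments:
  [0,5): 5 bp
  [5,11): 6 bp
  [11,18): 7 bp
  [18,25): 7 bp
  [25,60): 35 bp
  [60,64): 4 bp
  [64,73): 9 bp
  [73,82): 9 bp
  [82,93): 11 bp
  [93,109): 16 bp
  [109,118): 9 bp
  [118,129): 11 bp
  [129,133): 4 bp
  [133,141): 8 bp
  [141,151): 10 bp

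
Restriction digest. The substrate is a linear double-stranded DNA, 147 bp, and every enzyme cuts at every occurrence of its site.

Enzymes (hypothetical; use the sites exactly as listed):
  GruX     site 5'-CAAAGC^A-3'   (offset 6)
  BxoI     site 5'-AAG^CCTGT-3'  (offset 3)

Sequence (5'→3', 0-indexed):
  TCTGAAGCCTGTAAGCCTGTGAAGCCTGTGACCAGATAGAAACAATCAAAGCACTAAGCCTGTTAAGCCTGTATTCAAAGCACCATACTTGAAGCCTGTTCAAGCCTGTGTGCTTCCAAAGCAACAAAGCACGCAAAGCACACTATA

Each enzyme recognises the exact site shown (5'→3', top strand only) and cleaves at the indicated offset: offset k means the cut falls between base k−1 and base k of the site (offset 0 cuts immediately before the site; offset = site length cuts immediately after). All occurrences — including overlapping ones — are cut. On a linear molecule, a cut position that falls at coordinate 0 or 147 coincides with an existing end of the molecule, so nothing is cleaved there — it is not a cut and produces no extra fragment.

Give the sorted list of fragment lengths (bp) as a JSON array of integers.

Site scan:
  GruX CAAAGCA/6: at [46, 75, 116, 124, 133] ⇒ [52, 81, 122, 130, 139]
  BxoI AAGCCTGT/3: at [4, 12, 21, 55, 64, 91, 101] ⇒ [7, 15, 24, 58, 67, 94, 104]

All cut coordinates (distinct, sorted): [7, 15, 24, 52, 58, 67, 81, 94, 104, 122, 130, 139]

Fragment lengths:
  [0,7): 7 bp
  [7,15): 8 bp
  [15,24): 9 bp
  [24,52): 28 bp
  [52,58): 6 bp
  [58,67): 9 bp
  [67,81): 14 bp
  [81,94): 13 bp
  [94,104): 10 bp
  [104,122): 18 bp
  [122,130): 8 bp
  [130,139): 9 bp
  [139,147): 8 bp

[6,7,8,8,8,9,9,9,10,13,14,18,28]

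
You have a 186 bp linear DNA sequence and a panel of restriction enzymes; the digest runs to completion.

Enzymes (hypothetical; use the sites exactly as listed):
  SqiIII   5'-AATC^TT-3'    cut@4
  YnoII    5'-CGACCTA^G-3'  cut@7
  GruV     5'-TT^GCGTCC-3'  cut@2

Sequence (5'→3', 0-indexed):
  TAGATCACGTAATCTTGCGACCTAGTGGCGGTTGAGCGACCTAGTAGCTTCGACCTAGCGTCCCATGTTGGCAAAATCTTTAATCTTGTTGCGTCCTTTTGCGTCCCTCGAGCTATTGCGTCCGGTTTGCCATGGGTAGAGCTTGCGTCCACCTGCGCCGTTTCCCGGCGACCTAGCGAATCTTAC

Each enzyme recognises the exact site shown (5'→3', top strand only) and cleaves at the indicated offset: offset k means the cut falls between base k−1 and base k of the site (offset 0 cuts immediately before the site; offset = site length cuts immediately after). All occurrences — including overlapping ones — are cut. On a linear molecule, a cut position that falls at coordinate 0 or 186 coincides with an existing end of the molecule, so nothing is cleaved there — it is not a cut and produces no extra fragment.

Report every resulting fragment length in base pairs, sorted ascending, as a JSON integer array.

Site scan:
  SqiIII AATCTT/4: at [10, 74, 81, 178] ⇒ [14, 78, 85, 182]
  YnoII CGACCTAG/7: at [17, 36, 50, 168] ⇒ [24, 43, 57, 175]
  GruV TTGCGTCC/2: at [88, 98, 115, 142] ⇒ [90, 100, 117, 144]

Pooled cuts: [14, 24, 43, 57, 78, 85, 90, 100, 117, 144, 175, 182]

Fragments:
  [0,14): 14 bp
  [14,24): 10 bp
  [24,43): 19 bp
  [43,57): 14 bp
  [57,78): 21 bp
  [78,85): 7 bp
  [85,90): 5 bp
  [90,100): 10 bp
  [100,117): 17 bp
  [117,144): 27 bp
  [144,175): 31 bp
  [175,182): 7 bp
  [182,186): 4 bp

[4,5,7,7,10,10,14,14,17,19,21,27,31]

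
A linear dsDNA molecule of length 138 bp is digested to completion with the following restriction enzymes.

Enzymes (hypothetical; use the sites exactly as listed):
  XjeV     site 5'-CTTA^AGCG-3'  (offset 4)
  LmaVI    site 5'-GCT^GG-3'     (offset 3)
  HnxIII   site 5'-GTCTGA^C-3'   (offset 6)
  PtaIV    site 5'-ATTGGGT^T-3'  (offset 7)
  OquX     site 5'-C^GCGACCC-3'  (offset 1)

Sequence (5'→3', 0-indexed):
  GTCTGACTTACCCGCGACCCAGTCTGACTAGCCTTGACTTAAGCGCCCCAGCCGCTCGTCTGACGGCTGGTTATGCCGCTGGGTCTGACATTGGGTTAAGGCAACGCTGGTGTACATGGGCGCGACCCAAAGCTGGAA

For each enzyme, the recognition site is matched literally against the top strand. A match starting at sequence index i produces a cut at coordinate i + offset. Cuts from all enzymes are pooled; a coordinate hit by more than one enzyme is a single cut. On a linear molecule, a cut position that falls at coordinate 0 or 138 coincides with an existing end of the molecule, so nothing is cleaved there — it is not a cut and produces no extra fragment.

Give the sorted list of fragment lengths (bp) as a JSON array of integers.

Scan for sites:
  XjeV (CTTAAGCG, off=4): starts [37] → cuts [41]
  LmaVI (GCTGG, off=3): starts [65, 77, 105, 131] → cuts [68, 80, 108, 134]
  HnxIII (GTCTGAC, off=6): starts [0, 21, 57, 82] → cuts [6, 27, 63, 88]
  PtaIV (ATTGGGTT, off=7): starts [89] → cuts [96]
  OquX (CGCGACCC, off=1): starts [12, 120] → cuts [13, 121]

Pooled cuts: [6, 13, 27, 41, 63, 68, 80, 88, 96, 108, 121, 134]

Fragment lengths:
  [0,6): 6 bp
  [6,13): 7 bp
  [13,27): 14 bp
  [27,41): 14 bp
  [41,63): 22 bp
  [63,68): 5 bp
  [68,80): 12 bp
  [80,88): 8 bp
  [88,96): 8 bp
  [96,108): 12 bp
  [108,121): 13 bp
  [121,134): 13 bp
  [134,138): 4 bp

[4,5,6,7,8,8,12,12,13,13,14,14,22]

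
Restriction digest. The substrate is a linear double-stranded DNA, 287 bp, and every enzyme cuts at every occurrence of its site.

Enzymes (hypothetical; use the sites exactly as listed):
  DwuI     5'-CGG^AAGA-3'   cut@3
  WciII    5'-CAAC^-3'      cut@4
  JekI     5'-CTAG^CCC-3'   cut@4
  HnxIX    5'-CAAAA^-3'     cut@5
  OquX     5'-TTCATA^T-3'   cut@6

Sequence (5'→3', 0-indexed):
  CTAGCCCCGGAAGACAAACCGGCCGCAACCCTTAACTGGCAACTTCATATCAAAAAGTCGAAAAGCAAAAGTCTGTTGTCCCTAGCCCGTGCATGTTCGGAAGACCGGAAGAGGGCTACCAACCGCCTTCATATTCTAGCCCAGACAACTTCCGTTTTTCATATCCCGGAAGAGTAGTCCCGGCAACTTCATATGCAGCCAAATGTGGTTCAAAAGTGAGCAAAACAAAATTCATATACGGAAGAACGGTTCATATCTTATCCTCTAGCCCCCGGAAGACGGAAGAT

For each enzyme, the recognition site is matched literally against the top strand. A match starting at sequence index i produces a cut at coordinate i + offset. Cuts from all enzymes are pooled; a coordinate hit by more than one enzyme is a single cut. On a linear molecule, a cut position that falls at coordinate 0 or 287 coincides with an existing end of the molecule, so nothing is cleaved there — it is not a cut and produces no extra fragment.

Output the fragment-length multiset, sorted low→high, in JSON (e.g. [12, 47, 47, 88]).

Site scan:
  DwuI (CGGAAGA, off=3): starts [7, 97, 105, 166, 238, 272, 279] → cuts [10, 100, 108, 169, 241, 275, 282]
  WciII (CAAC, off=4): starts [25, 39, 119, 145, 183] → cuts [29, 43, 123, 149, 187]
  JekI (CTAGCCC, off=4): starts [0, 81, 135, 264] → cuts [4, 85, 139, 268]
  HnxIX (CAAAA, off=5): starts [50, 65, 210, 220, 225] → cuts [55, 70, 215, 225, 230]
  OquX (TTCATAT, off=6): starts [43, 127, 157, 187, 230, 249] → cuts [49, 133, 163, 193, 236, 255]

All cut coordinates (distinct, sorted): [4, 10, 29, 43, 49, 55, 70, 85, 100, 108, 123, 133, 139, 149, 163, 169, 187, 193, 215, 225, 230, 236, 241, 255, 268, 275, 282]

Fragment lengths:
  [0,4): 4 bp
  [4,10): 6 bp
  [10,29): 19 bp
  [29,43): 14 bp
  [43,49): 6 bp
  [49,55): 6 bp
  [55,70): 15 bp
  [70,85): 15 bp
  [85,100): 15 bp
  [100,108): 8 bp
  [108,123): 15 bp
  [123,133): 10 bp
  [133,139): 6 bp
  [139,149): 10 bp
  [149,163): 14 bp
  [163,169): 6 bp
  [169,187): 18 bp
  [187,193): 6 bp
  [193,215): 22 bp
  [215,225): 10 bp
  [225,230): 5 bp
  [230,236): 6 bp
  [236,241): 5 bp
  [241,255): 14 bp
  [255,268): 13 bp
  [268,275): 7 bp
  [275,282): 7 bp
  [282,287): 5 bp

[4,5,5,5,6,6,6,6,6,6,6,7,7,8,10,10,10,13,14,14,14,15,15,15,15,18,19,22]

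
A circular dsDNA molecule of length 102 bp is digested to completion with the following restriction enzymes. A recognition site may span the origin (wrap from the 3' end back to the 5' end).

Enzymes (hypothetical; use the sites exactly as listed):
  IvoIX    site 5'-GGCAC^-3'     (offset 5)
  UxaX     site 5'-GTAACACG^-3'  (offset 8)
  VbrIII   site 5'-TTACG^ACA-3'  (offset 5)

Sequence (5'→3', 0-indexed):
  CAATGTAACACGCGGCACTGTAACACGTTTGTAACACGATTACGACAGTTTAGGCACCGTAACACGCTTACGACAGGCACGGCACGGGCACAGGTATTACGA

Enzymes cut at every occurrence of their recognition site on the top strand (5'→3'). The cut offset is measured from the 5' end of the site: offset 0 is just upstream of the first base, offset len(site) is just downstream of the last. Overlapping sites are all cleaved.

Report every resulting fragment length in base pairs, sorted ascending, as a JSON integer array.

[5,6,6,6,6,8,9,9,10,11,13,13]

Scan for sites:
  IvoIX (GGCAC, off=5): starts [13, 52, 75, 80, 86] → cuts [18, 57, 80, 85, 91]
  UxaX (GTAACACG, off=8): starts [4, 19, 30, 58] → cuts [12, 27, 38, 66]
  VbrIII (TTACGACA, off=5): starts [39, 67, 96] → cuts [44, 72, 101]

All cut coordinates (distinct, sorted): [12, 18, 27, 38, 44, 57, 66, 72, 80, 85, 91, 101]

Fragments:
  12→18: 6 bp
  18→27: 9 bp
  27→38: 11 bp
  38→44: 6 bp
  44→57: 13 bp
  57→66: 9 bp
  66→72: 6 bp
  72→80: 8 bp
  80→85: 5 bp
  85→91: 6 bp
  91→101: 10 bp
  101→12 (wrap): 102-101+12 = 13 bp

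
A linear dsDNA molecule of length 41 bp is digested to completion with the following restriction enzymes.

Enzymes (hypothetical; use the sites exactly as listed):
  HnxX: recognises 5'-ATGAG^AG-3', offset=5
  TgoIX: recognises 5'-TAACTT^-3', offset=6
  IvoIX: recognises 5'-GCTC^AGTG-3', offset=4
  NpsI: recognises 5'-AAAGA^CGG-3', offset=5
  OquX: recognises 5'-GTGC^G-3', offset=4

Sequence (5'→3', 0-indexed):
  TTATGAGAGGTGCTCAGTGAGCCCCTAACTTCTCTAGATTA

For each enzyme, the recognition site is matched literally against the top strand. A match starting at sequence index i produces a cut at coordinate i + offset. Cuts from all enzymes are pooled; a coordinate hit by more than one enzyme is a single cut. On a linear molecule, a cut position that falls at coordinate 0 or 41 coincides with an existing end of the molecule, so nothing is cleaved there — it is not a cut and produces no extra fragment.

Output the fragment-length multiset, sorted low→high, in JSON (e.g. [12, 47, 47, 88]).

Per-enzyme occurrences:
  HnxX (ATGAGAG, off=5): starts [2] → cuts [7]
  TgoIX (TAACTT, off=6): starts [25] → cuts [31]
  IvoIX (GCTCAGTG, off=4): starts [11] → cuts [15]
  NpsI (AAAGACGG, off=5): no sites
  OquX (GTGCG, off=4): no sites

All cut coordinates (distinct, sorted): [7, 15, 31]

Fragment lengths:
  [0,7): 7 bp
  [7,15): 8 bp
  [15,31): 16 bp
  [31,41): 10 bp

[7,8,10,16]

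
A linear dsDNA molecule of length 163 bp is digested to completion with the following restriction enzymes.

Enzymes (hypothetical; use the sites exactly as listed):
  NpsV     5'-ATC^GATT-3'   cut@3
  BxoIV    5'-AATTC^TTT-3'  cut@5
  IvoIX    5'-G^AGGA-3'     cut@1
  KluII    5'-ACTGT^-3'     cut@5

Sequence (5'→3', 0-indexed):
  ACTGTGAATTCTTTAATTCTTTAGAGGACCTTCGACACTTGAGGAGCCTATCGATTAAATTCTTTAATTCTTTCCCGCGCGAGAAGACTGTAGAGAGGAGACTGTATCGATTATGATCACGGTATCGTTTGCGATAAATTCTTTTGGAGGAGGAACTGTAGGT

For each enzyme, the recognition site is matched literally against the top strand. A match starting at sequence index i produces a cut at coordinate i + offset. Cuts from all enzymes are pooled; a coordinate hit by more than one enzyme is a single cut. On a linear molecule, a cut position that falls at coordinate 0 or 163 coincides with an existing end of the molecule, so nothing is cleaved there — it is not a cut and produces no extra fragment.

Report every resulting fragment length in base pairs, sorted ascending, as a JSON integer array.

Site scan:
  NpsV ATCGATT/3: at [49, 105] ⇒ [52, 108]
  BxoIV AATTCTTT/5: at [6, 14, 57, 65, 136] ⇒ [11, 19, 62, 70, 141]
  IvoIX GAGGA/1: at [23, 40, 94, 146, 149] ⇒ [24, 41, 95, 147, 150]
  KluII ACTGT/5: at [0, 86, 100, 154] ⇒ [5, 91, 105, 159]

Pooled cuts: [5, 11, 19, 24, 41, 52, 62, 70, 91, 95, 105, 108, 141, 147, 150, 159]

Fragment lengths:
  [0,5): 5 bp
  [5,11): 6 bp
  [11,19): 8 bp
  [19,24): 5 bp
  [24,41): 17 bp
  [41,52): 11 bp
  [52,62): 10 bp
  [62,70): 8 bp
  [70,91): 21 bp
  [91,95): 4 bp
  [95,105): 10 bp
  [105,108): 3 bp
  [108,141): 33 bp
  [141,147): 6 bp
  [147,150): 3 bp
  [150,159): 9 bp
  [159,163): 4 bp

[3,3,4,4,5,5,6,6,8,8,9,10,10,11,17,21,33]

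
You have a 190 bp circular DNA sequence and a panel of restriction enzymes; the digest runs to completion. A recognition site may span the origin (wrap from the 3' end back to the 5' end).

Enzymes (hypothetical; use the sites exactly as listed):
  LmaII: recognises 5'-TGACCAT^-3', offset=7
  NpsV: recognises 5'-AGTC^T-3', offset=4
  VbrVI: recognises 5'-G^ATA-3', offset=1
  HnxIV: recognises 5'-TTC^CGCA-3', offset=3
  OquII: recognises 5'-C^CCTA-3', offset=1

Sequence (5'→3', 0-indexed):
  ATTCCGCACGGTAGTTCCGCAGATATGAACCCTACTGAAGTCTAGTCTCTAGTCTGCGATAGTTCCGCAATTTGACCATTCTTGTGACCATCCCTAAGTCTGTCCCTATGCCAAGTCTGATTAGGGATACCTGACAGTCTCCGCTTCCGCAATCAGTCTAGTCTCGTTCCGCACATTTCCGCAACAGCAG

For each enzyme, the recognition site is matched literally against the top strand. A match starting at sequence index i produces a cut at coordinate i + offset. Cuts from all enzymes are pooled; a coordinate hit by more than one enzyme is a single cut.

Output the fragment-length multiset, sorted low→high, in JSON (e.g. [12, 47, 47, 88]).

Per-enzyme occurrences:
  LmaII (TGACCAT, off=7): starts [72, 84] → cuts [79, 91]
  NpsV (AGTCT, off=4): starts [38, 43, 50, 96, 113, 135, 154, 159] → cuts [42, 47, 54, 100, 117, 139, 158, 163]
  VbrVI (GATA, off=1): starts [21, 57, 125] → cuts [22, 58, 126]
  HnxIV (TTCCGCA, off=3): starts [1, 14, 62, 144, 166, 176] → cuts [4, 17, 65, 147, 169, 179]
  OquII (CCCTA, off=1): starts [29, 91, 103] → cuts [30, 92, 104]

All cut coordinates (distinct, sorted): [4, 17, 22, 30, 42, 47, 54, 58, 65, 79, 91, 92, 100, 104, 117, 126, 139, 147, 158, 163, 169, 179]

Fragments:
  4→17: 13 bp
  17→22: 5 bp
  22→30: 8 bp
  30→42: 12 bp
  42→47: 5 bp
  47→54: 7 bp
  54→58: 4 bp
  58→65: 7 bp
  65→79: 14 bp
  79→91: 12 bp
  91→92: 1 bp
  92→100: 8 bp
  100→104: 4 bp
  104→117: 13 bp
  117→126: 9 bp
  126→139: 13 bp
  139→147: 8 bp
  147→158: 11 bp
  158→163: 5 bp
  163→169: 6 bp
  169→179: 10 bp
  179→4 (wrap): 190-179+4 = 15 bp

[1,4,4,5,5,5,6,7,7,8,8,8,9,10,11,12,12,13,13,13,14,15]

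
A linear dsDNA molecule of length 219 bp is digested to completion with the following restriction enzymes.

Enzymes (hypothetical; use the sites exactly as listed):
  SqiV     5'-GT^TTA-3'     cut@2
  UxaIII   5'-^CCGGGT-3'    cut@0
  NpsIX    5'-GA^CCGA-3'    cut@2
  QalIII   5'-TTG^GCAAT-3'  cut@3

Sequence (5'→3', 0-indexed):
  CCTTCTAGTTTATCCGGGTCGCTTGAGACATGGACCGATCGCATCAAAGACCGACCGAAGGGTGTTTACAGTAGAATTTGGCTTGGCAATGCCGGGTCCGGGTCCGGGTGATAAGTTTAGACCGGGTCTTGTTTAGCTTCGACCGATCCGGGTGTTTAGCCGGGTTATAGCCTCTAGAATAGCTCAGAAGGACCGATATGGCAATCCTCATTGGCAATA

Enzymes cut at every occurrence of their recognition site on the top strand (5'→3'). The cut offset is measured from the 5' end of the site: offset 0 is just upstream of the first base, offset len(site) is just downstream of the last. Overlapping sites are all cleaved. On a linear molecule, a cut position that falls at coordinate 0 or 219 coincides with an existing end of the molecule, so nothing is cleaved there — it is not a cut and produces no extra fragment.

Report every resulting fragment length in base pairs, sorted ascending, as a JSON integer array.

Site scan:
  SqiV (GTTTA, off=2): starts [7, 63, 114, 130, 153] → cuts [9, 65, 116, 132, 155]
  UxaIII (CCGGGT, off=0): starts [13, 91, 97, 103, 121, 147, 159] → cuts [13, 91, 97, 103, 121, 147, 159]
  NpsIX (GACCGA, off=2): starts [32, 48, 52, 140, 190] → cuts [34, 50, 54, 142, 192]
  QalIII (TTGGCAAT, off=3): starts [82, 210] → cuts [85, 213]

Pooled cuts: [9, 13, 34, 50, 54, 65, 85, 91, 97, 103, 116, 121, 132, 142, 147, 155, 159, 192, 213]

Fragments:
  [0,9): 9 bp
  [9,13): 4 bp
  [13,34): 21 bp
  [34,50): 16 bp
  [50,54): 4 bp
  [54,65): 11 bp
  [65,85): 20 bp
  [85,91): 6 bp
  [91,97): 6 bp
  [97,103): 6 bp
  [103,116): 13 bp
  [116,121): 5 bp
  [121,132): 11 bp
  [132,142): 10 bp
  [142,147): 5 bp
  [147,155): 8 bp
  [155,159): 4 bp
  [159,192): 33 bp
  [192,213): 21 bp
  [213,219): 6 bp

[4,4,4,5,5,6,6,6,6,8,9,10,11,11,13,16,20,21,21,33]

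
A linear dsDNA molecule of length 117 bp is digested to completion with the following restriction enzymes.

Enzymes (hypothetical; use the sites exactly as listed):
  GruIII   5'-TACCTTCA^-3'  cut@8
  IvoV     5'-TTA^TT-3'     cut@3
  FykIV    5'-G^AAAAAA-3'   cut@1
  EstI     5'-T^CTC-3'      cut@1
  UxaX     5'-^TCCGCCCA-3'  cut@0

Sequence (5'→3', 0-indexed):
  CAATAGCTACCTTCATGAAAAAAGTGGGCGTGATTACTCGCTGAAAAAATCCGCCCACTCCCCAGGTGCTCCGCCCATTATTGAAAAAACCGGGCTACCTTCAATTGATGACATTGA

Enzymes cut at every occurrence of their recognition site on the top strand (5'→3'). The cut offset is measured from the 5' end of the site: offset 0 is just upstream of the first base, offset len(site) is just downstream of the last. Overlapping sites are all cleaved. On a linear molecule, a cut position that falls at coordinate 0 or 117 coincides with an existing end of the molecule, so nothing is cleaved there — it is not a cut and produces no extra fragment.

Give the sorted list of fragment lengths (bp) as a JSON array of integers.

[2,3,6,11,14,15,20,20,26]

Per-enzyme occurrences:
  GruIII TACCTTCA/8: at [7, 95] ⇒ [15, 103]
  IvoV TTATT/3: at [77] ⇒ [80]
  FykIV GAAAAAA/1: at [16, 42, 82] ⇒ [17, 43, 83]
  EstI (TCTC, off=1): no sites
  UxaX TCCGCCCA/0: at [49, 69] ⇒ [49, 69]

All cut coordinates (distinct, sorted): [15, 17, 43, 49, 69, 80, 83, 103]

Fragments:
  [0,15): 15 bp
  [15,17): 2 bp
  [17,43): 26 bp
  [43,49): 6 bp
  [49,69): 20 bp
  [69,80): 11 bp
  [80,83): 3 bp
  [83,103): 20 bp
  [103,117): 14 bp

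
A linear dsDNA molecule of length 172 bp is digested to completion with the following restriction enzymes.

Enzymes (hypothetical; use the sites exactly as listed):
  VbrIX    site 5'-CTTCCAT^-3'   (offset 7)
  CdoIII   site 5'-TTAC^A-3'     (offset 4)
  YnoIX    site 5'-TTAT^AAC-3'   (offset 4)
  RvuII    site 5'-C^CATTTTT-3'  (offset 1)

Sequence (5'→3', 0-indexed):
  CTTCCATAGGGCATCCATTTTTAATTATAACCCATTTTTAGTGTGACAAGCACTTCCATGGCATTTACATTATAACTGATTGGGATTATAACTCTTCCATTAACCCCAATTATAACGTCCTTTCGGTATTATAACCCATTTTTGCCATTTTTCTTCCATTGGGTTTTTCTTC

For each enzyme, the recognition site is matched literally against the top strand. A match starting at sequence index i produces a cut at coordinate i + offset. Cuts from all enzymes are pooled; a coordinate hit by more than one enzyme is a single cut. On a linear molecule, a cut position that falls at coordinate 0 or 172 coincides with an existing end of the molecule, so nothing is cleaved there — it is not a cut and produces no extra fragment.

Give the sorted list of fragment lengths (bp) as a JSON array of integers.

[4,4,5,7,8,9,9,11,13,13,13,14,16,19,27]

Site scan:
  VbrIX (CTTCCAT, off=7): starts [0, 52, 93, 152] → cuts [7, 59, 100, 159]
  CdoIII (TTACA, off=4): starts [64] → cuts [68]
  YnoIX (TTATAAC, off=4): starts [24, 69, 85, 109, 128] → cuts [28, 73, 89, 113, 132]
  RvuII (CCATTTTT, off=1): starts [14, 31, 135, 144] → cuts [15, 32, 136, 145]

All cut coordinates (distinct, sorted): [7, 15, 28, 32, 59, 68, 73, 89, 100, 113, 132, 136, 145, 159]

Fragment lengths:
  [0,7): 7 bp
  [7,15): 8 bp
  [15,28): 13 bp
  [28,32): 4 bp
  [32,59): 27 bp
  [59,68): 9 bp
  [68,73): 5 bp
  [73,89): 16 bp
  [89,100): 11 bp
  [100,113): 13 bp
  [113,132): 19 bp
  [132,136): 4 bp
  [136,145): 9 bp
  [145,159): 14 bp
  [159,172): 13 bp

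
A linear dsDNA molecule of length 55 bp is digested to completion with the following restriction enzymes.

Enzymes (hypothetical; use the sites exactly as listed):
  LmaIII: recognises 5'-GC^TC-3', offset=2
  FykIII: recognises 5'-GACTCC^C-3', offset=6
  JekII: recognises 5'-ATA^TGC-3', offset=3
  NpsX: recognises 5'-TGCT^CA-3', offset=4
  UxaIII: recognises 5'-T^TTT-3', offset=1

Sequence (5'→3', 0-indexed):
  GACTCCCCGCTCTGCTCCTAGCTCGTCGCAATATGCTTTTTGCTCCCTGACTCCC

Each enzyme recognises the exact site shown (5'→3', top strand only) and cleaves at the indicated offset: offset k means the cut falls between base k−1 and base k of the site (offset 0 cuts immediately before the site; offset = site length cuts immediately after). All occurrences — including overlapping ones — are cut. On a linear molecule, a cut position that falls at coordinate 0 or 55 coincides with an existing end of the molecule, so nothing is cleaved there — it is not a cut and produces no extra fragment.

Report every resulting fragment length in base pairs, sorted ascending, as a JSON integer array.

[1,1,4,4,5,5,6,7,11,11]

Per-enzyme occurrences:
  LmaIII GCTC/2: at [8, 13, 20, 41] ⇒ [10, 15, 22, 43]
  FykIII GACTCCC/6: at [0, 48] ⇒ [6, 54]
  JekII ATATGC/3: at [30] ⇒ [33]
  NpsX (TGCTCA, off=4): no sites
  UxaIII TTTT/1: at [36, 37] ⇒ [37, 38]

All cut coordinates (distinct, sorted): [6, 10, 15, 22, 33, 37, 38, 43, 54]

Fragment lengths:
  [0,6): 6 bp
  [6,10): 4 bp
  [10,15): 5 bp
  [15,22): 7 bp
  [22,33): 11 bp
  [33,37): 4 bp
  [37,38): 1 bp
  [38,43): 5 bp
  [43,54): 11 bp
  [54,55): 1 bp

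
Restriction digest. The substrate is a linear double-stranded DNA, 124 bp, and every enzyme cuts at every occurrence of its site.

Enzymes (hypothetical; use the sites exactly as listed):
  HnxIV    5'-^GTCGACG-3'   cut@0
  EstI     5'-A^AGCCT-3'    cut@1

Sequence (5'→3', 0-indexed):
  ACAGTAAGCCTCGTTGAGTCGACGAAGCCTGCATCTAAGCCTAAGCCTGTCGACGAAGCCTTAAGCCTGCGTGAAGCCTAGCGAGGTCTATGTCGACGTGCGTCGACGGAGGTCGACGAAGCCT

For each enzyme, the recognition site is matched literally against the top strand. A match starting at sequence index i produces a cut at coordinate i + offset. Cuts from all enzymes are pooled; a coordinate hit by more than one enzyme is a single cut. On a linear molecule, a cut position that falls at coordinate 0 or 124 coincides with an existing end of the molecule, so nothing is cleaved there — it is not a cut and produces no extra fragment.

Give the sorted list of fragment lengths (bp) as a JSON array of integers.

Site scan:
  HnxIV GTCGACG/0: at [17, 48, 91, 101, 111] ⇒ [17, 48, 91, 101, 111]
  EstI AAGCCT/1: at [5, 24, 36, 42, 55, 62, 73, 118] ⇒ [6, 25, 37, 43, 56, 63, 74, 119]

Pooled cuts: [6, 17, 25, 37, 43, 48, 56, 63, 74, 91, 101, 111, 119]

Fragments:
  [0,6): 6 bp
  [6,17): 11 bp
  [17,25): 8 bp
  [25,37): 12 bp
  [37,43): 6 bp
  [43,48): 5 bp
  [48,56): 8 bp
  [56,63): 7 bp
  [63,74): 11 bp
  [74,91): 17 bp
  [91,101): 10 bp
  [101,111): 10 bp
  [111,119): 8 bp
  [119,124): 5 bp

[5,5,6,6,7,8,8,8,10,10,11,11,12,17]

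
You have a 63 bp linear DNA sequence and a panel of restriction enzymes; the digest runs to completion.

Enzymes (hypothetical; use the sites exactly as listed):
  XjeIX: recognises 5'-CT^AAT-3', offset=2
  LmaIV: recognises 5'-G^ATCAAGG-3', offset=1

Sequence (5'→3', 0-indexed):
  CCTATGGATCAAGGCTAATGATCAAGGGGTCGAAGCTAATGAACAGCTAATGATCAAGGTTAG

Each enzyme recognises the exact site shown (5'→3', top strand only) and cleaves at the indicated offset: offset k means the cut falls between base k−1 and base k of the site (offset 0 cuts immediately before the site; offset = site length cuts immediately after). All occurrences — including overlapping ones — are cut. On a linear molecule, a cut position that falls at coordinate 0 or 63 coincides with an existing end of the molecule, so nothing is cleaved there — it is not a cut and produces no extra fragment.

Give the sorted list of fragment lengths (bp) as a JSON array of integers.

Scan for sites:
  XjeIX CTAAT/2: at [14, 35, 46] ⇒ [16, 37, 48]
  LmaIV GATCAAGG/1: at [6, 19, 51] ⇒ [7, 20, 52]

Pooled cuts: [7, 16, 20, 37, 48, 52]

Fragments:
  [0,7): 7 bp
  [7,16): 9 bp
  [16,20): 4 bp
  [20,37): 17 bp
  [37,48): 11 bp
  [48,52): 4 bp
  [52,63): 11 bp

[4,4,7,9,11,11,17]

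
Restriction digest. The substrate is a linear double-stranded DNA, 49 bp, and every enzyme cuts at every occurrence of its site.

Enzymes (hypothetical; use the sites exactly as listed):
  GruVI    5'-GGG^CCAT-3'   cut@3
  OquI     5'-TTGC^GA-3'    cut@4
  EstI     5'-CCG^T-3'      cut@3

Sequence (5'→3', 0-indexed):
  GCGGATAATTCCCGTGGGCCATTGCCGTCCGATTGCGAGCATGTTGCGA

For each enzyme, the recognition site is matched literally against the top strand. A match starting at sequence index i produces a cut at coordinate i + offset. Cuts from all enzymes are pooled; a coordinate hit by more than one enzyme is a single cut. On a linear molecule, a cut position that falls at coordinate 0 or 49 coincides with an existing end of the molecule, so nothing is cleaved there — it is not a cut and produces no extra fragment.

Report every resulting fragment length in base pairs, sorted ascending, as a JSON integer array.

Per-enzyme occurrences:
  GruVI (GGGCCAT, off=3): starts [15] → cuts [18]
  OquI (TTGCGA, off=4): starts [32, 43] → cuts [36, 47]
  EstI (CCGT, off=3): starts [11, 24] → cuts [14, 27]

All cut coordinates (distinct, sorted): [14, 18, 27, 36, 47]

Fragments:
  [0,14): 14 bp
  [14,18): 4 bp
  [18,27): 9 bp
  [27,36): 9 bp
  [36,47): 11 bp
  [47,49): 2 bp

[2,4,9,9,11,14]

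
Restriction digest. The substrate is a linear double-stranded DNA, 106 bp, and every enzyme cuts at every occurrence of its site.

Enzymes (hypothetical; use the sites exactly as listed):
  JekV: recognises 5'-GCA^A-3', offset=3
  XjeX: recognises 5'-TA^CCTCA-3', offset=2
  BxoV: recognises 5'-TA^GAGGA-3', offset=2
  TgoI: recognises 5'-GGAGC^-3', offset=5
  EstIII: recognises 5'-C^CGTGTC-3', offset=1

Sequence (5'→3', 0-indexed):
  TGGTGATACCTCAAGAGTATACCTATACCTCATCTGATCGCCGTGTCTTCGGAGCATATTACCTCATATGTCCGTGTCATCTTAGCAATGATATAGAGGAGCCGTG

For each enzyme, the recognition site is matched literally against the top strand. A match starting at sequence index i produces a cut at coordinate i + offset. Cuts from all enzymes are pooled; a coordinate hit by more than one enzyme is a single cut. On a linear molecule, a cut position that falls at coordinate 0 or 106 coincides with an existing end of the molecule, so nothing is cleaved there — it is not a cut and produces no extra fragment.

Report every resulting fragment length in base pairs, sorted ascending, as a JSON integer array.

[4,6,7,8,8,11,14,14,15,19]

Per-enzyme occurrences:
  JekV (GCAA, off=3): starts [84] → cuts [87]
  XjeX (TACCTCA, off=2): starts [6, 25, 59] → cuts [8, 27, 61]
  BxoV (TAGAGGA, off=2): starts [93] → cuts [95]
  TgoI (GGAGC, off=5): starts [50, 97] → cuts [55, 102]
  EstIII (CCGTGTC, off=1): starts [40, 71] → cuts [41, 72]

All cut coordinates (distinct, sorted): [8, 27, 41, 55, 61, 72, 87, 95, 102]

Fragments:
  [0,8): 8 bp
  [8,27): 19 bp
  [27,41): 14 bp
  [41,55): 14 bp
  [55,61): 6 bp
  [61,72): 11 bp
  [72,87): 15 bp
  [87,95): 8 bp
  [95,102): 7 bp
  [102,106): 4 bp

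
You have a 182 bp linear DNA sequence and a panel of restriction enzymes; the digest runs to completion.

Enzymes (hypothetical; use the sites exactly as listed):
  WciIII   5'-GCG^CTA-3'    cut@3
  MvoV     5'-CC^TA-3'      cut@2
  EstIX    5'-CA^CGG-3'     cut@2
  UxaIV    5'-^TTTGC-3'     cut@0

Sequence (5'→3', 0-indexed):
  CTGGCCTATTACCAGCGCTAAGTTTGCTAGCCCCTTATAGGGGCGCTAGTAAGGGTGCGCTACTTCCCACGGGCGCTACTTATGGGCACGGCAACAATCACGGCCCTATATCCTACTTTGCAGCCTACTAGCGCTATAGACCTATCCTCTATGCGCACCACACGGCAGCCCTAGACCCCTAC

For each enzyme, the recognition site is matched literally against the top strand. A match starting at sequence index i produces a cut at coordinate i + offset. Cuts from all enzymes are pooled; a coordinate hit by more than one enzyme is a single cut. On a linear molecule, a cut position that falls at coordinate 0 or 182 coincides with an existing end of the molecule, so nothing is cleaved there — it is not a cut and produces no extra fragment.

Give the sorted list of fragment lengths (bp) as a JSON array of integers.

Per-enzyme occurrences:
  WciIII (GCGCTA, off=3): starts [14, 42, 56, 72, 130] → cuts [17, 45, 59, 75, 133]
  MvoV (CCTA, off=2): starts [4, 104, 111, 123, 140, 169, 177] → cuts [6, 106, 113, 125, 142, 171, 179]
  EstIX (CACGG, off=2): starts [67, 86, 98, 160] → cuts [69, 88, 100, 162]
  UxaIV (TTTGC, off=0): starts [22, 116] → cuts [22, 116]

Pooled cuts: [6, 17, 22, 45, 59, 69, 75, 88, 100, 106, 113, 116, 125, 133, 142, 162, 171, 179]

Fragment lengths:
  [0,6): 6 bp
  [6,17): 11 bp
  [17,22): 5 bp
  [22,45): 23 bp
  [45,59): 14 bp
  [59,69): 10 bp
  [69,75): 6 bp
  [75,88): 13 bp
  [88,100): 12 bp
  [100,106): 6 bp
  [106,113): 7 bp
  [113,116): 3 bp
  [116,125): 9 bp
  [125,133): 8 bp
  [133,142): 9 bp
  [142,162): 20 bp
  [162,171): 9 bp
  [171,179): 8 bp
  [179,182): 3 bp

[3,3,5,6,6,6,7,8,8,9,9,9,10,11,12,13,14,20,23]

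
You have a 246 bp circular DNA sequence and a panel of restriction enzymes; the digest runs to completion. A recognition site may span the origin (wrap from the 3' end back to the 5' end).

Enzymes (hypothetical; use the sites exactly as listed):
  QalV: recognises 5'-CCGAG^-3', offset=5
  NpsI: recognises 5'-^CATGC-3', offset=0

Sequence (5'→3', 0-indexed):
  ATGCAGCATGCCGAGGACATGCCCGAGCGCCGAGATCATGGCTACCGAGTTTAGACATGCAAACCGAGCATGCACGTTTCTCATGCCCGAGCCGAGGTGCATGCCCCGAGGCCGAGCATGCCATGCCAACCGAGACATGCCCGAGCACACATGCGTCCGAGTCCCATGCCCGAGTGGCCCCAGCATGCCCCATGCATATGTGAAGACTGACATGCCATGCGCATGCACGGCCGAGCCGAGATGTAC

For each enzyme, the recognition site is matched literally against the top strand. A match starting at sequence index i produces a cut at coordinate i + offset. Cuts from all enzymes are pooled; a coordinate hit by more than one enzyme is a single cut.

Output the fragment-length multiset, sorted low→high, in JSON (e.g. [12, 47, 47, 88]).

[1,2,3,3,4,5,5,5,5,5,6,6,6,7,7,7,9,9,10,10,10,10,11,12,13,13,13,14,15,20]

Site scan:
  QalV (CCGAG, off=5): starts [10, 22, 29, 44, 63, 86, 91, 105, 111, 129, 140, 156, 169, 230, 235] → cuts [15, 27, 34, 49, 68, 91, 96, 110, 116, 134, 145, 161, 174, 235, 240]
  NpsI (CATGC, off=0): starts [6, 17, 55, 68, 81, 99, 116, 121, 135, 149, 164, 183, 190, 210, 215, 221, 245] → cuts [6, 17, 55, 68, 81, 99, 116, 121, 135, 149, 164, 183, 190, 210, 215, 221, 245]

All cut coordinates (distinct, sorted): [6, 15, 17, 27, 34, 49, 55, 68, 81, 91, 96, 99, 110, 116, 121, 134, 135, 145, 149, 161, 164, 174, 183, 190, 210, 215, 221, 235, 240, 245]

Fragments:
  6→15: 9 bp
  15→17: 2 bp
  17→27: 10 bp
  27→34: 7 bp
  34→49: 15 bp
  49→55: 6 bp
  55→68: 13 bp
  68→81: 13 bp
  81→91: 10 bp
  91→96: 5 bp
  96→99: 3 bp
  99→110: 11 bp
  110→116: 6 bp
  116→121: 5 bp
  121→134: 13 bp
  134→135: 1 bp
  135→145: 10 bp
  145→149: 4 bp
  149→161: 12 bp
  161→164: 3 bp
  164→174: 10 bp
  174→183: 9 bp
  183→190: 7 bp
  190→210: 20 bp
  210→215: 5 bp
  215→221: 6 bp
  221→235: 14 bp
  235→240: 5 bp
  240→245: 5 bp
  245→6 (wrap): 246-245+6 = 7 bp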